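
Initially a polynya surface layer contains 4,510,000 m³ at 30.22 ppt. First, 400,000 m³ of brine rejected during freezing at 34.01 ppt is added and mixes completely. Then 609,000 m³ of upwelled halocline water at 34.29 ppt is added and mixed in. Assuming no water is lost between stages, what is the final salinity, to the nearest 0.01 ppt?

30.94 ppt

Conserving salt mass:
Initial salt = 4,510,000×30.22 = 136,292,200
After stage 1: salt = 136,292,200 + 400,000×34.01 = 149,896,200; volume = 4,910,000 m³; S = 30.529 ppt
After stage 2: salt = 149,896,200 + 609,000×34.29 = 170,778,810; volume = 5,519,000 m³
S = 170,778,810 / 5,519,000 = 30.9438 ppt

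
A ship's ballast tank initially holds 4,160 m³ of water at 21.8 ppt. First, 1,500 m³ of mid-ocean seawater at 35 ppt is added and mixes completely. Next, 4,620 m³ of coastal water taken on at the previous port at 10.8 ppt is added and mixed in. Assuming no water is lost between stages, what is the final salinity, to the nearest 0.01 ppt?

18.78 ppt

By conservation of dissolved salt,
Initial salt = 4,160×21.8 = 90,688
After stage 1: salt = 90,688 + 1,500×35 = 143,188; volume = 5,660 m³; S = 25.298 ppt
After stage 2: salt = 143,188 + 4,620×10.8 = 193,084; volume = 10,280 m³
S = 193,084 / 10,280 = 18.7825 ppt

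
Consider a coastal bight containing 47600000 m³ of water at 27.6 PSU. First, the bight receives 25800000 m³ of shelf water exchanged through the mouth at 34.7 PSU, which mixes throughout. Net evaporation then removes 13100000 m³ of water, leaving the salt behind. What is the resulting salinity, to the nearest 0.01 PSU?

36.63 PSU

After mixing: salt = 47,600,000×27.6 + 25,800,000×34.7 = 2,209,020,000; volume = 73,400,000 m³
After evaporation: salt unchanged = 2,209,020,000; volume = 73,400,000 − 13,100,000 = 60,300,000 m³
S = 2,209,020,000 / 60,300,000 = 36.6338 PSU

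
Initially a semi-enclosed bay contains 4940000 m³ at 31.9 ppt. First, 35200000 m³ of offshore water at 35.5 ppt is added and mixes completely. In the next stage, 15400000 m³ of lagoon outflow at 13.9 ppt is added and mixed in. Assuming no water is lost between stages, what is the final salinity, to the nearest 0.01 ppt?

Total salt / total volume:
Initial salt = 4,940,000×31.9 = 157,586,000
After stage 1: salt = 157,586,000 + 35,200,000×35.5 = 1,407,186,000; volume = 40,140,000 m³; S = 35.057 ppt
After stage 2: salt = 1,407,186,000 + 15,400,000×13.9 = 1,621,246,000; volume = 55,540,000 m³
S = 1,621,246,000 / 55,540,000 = 29.1906 ppt

29.19 ppt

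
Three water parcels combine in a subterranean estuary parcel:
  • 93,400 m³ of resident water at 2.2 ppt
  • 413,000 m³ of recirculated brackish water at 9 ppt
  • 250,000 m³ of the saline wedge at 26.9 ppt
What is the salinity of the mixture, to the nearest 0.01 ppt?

Total salt / total volume:
salt = 93,400×2.2 + 413,000×9 + 250,000×26.9 = 205,480 + 3,717,000 + 6,725,000 = 10,647,480
volume = 93,400 + 413,000 + 250,000 = 756,400 m³
S = 10,647,480 / 756,400 = 14.0765 ppt

14.08 ppt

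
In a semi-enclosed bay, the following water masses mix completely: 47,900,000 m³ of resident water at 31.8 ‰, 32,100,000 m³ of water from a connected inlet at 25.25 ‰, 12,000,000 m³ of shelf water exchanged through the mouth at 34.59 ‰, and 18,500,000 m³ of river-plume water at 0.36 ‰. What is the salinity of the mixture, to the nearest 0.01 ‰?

By conservation of dissolved salt,
salt = 47,900,000×31.8 + 32,100,000×25.25 + 12,000,000×34.59 + 18,500,000×0.36 = 1,523,220,000 + 810,525,000 + 415,080,000 + 6,660,000 = 2,755,485,000
volume = 47,900,000 + 32,100,000 + 12,000,000 + 18,500,000 = 110,500,000 m³
S = 2,755,485,000 / 110,500,000 = 24.9365 ‰

24.94 ‰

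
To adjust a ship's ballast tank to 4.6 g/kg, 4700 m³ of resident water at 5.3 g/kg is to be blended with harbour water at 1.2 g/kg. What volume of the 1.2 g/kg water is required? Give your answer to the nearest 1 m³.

Salt balance: 4,700×5.3 + V×1.2 = (4,700+V)×4.6
24,910 + 1.2V = 21,620 + 4.6V
3,290 = 3.4V
V = 967.65 m³

968 m³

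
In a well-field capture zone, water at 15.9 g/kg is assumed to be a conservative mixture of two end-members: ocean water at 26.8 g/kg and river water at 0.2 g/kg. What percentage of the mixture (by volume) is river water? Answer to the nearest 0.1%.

Let f be the freshwater fraction. Salt balance per unit volume:
f×0.2 + (1−f)×26.8 = 15.9
f = (26.8 − 15.9) / (26.8 − 0.2) = 10.9/26.6 = 0.4098

41.0%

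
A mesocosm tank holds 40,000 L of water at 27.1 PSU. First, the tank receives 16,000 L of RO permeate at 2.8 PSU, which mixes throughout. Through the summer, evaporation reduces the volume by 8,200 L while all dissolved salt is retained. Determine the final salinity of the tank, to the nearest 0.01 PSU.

23.62 PSU

After mixing: salt = 40,000×27.1 + 16,000×2.8 = 1,128,800; volume = 56,000 L
After evaporation: salt unchanged = 1,128,800; volume = 56,000 − 8,200 = 47,800 L
S = 1,128,800 / 47,800 = 23.6151 PSU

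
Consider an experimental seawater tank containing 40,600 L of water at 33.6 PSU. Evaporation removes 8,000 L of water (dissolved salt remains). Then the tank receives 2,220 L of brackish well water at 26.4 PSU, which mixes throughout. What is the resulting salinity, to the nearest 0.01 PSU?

After evaporation: salt = 40,600×33.6 = 1,364,160; volume = 40,600 − 8,000 = 32,600 L
After mixing: salt = 1,364,160 + 2,220×26.4 = 1,422,768; volume = 32,600 + 2,220 = 34,820 L
S = 1,422,768 / 34,820 = 40.8607 PSU

40.86 PSU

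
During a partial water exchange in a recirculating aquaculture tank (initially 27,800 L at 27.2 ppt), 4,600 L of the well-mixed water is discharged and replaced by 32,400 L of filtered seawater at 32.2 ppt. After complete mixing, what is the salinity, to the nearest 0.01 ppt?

Remaining after removal: 23,200 L at 27.2 ppt (salt = 631,040)
After addition: salt = 631,040 + 32,400×32.2 = 1,674,320; volume = 55,600 L
S = 1,674,320 / 55,600 = 30.1137 ppt

30.11 ppt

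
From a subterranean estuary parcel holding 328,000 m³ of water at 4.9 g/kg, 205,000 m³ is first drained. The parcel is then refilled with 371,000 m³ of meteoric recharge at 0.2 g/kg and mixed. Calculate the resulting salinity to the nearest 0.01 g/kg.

Remaining after removal: 123,000 m³ at 4.9 g/kg (salt = 602,700)
After addition: salt = 602,700 + 371,000×0.2 = 676,900; volume = 494,000 m³
S = 676,900 / 494,000 = 1.3702 g/kg

1.37 g/kg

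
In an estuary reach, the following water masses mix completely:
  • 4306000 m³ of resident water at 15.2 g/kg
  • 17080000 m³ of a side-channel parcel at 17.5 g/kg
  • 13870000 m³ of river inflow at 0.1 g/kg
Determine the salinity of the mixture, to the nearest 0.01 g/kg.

Salt balance:
salt = 4,306,000×15.2 + 17,080,000×17.5 + 13,870,000×0.1 = 65,451,200 + 298,900,000 + 1,387,000 = 365,738,200
volume = 4,306,000 + 17,080,000 + 13,870,000 = 35,256,000 m³
S = 365,738,200 / 35,256,000 = 10.3738 g/kg

10.37 g/kg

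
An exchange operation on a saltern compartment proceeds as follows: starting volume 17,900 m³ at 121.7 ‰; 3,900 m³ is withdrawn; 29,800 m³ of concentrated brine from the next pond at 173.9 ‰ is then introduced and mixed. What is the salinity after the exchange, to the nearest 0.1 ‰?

Remaining after removal: 14,000 m³ at 121.7 ‰ (salt = 1,703,800)
After addition: salt = 1,703,800 + 29,800×173.9 = 6,886,020; volume = 43,800 m³
S = 6,886,020 / 43,800 = 157.2151 ‰

157.2 ‰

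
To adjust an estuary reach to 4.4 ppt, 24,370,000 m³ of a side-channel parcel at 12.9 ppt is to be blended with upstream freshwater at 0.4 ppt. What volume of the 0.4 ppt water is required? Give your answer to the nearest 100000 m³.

Salt balance: 24,370,000×12.9 + V×0.4 = (24,370,000+V)×4.4
314,373,000 + 0.4V = 107,228,000 + 4.4V
207,145,000 = 4V
V = 51,786,250 m³

51800000 m³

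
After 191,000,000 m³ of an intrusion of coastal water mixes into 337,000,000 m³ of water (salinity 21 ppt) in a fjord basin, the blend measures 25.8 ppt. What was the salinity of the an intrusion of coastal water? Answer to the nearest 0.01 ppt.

Salt balance: 337,000,000×21 + 191,000,000×S = 528,000,000×25.8
7,077,000,000 + 191,000,000·S = 13,622,400,000
S = (13,622,400,000 − 7,077,000,000) / 191,000,000 = 34.2691 ppt

34.27 ppt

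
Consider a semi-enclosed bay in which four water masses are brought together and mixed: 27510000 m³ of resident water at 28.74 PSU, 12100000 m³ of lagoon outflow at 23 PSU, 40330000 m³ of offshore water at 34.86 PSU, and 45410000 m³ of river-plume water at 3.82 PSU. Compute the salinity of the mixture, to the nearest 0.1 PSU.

21.1 PSU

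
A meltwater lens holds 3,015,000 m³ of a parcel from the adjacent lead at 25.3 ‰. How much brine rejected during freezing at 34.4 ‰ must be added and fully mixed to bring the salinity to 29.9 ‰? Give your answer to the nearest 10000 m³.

Salt balance: 3,015,000×25.3 + V×34.4 = (3,015,000+V)×29.9
76,279,500 + 34.4V = 90,148,500 + 29.9V
13,869,000 = 4.5V
V = 3,082,000 m³

3080000 m³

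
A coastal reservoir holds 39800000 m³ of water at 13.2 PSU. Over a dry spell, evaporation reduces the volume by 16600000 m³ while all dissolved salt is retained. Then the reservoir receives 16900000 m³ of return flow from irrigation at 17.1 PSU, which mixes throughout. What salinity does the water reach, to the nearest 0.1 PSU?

20.3 PSU

After evaporation: salt = 39,800,000×13.2 = 525,360,000; volume = 39,800,000 − 16,600,000 = 23,200,000 m³
After mixing: salt = 525,360,000 + 16,900,000×17.1 = 814,350,000; volume = 23,200,000 + 16,900,000 = 40,100,000 m³
S = 814,350,000 / 40,100,000 = 20.308 PSU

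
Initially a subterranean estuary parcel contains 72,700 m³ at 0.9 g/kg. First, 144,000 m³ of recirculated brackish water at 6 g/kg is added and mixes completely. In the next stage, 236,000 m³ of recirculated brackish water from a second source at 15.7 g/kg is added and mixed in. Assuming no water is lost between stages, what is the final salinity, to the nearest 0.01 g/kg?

Total salt / total volume:
Initial salt = 72,700×0.9 = 65,430
After stage 1: salt = 65,430 + 144,000×6 = 929,430; volume = 216,700 m³; S = 4.289 g/kg
After stage 2: salt = 929,430 + 236,000×15.7 = 4,634,630; volume = 452,700 m³
S = 4,634,630 / 452,700 = 10.2378 g/kg

10.24 g/kg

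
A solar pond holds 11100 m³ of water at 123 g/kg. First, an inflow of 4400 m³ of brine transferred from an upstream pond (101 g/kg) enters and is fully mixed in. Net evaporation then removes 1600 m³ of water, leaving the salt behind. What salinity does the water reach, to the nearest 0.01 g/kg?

After mixing: salt = 11,100×123 + 4,400×101 = 1,809,700; volume = 15,500 m³
After evaporation: salt unchanged = 1,809,700; volume = 15,500 − 1,600 = 13,900 m³
S = 1,809,700 / 13,900 = 130.1942 g/kg

130.19 g/kg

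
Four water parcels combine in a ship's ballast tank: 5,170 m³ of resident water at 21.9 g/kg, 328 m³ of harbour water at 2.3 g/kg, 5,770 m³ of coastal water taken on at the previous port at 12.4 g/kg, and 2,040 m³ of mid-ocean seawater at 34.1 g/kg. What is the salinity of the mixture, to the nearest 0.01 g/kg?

Conserving salt mass:
salt = 5,170×21.9 + 328×2.3 + 5,770×12.4 + 2,040×34.1 = 113,223 + 754.4 + 71,548 + 69,564 = 255,089.4
volume = 5,170 + 328 + 5,770 + 2,040 = 13,308 m³
S = 255,089.4 / 13,308 = 19.1681 g/kg

19.17 g/kg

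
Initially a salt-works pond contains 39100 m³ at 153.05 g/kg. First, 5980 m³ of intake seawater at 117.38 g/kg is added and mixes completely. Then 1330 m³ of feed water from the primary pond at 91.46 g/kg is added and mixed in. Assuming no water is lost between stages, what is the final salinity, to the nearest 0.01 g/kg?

Total salt / total volume:
Initial salt = 39,100×153.05 = 5,984,255
After stage 1: salt = 5,984,255 + 5,980×117.38 = 6,686,187.4; volume = 45,080 m³; S = 148.318 g/kg
After stage 2: salt = 6,686,187.4 + 1,330×91.46 = 6,807,829.2; volume = 46,410 m³
S = 6,807,829.2 / 46,410 = 146.6888 g/kg

146.69 g/kg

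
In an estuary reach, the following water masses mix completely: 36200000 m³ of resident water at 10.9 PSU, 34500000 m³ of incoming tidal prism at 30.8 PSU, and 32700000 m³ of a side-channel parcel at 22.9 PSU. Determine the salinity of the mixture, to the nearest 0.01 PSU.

Conserving salt mass:
salt = 36,200,000×10.9 + 34,500,000×30.8 + 32,700,000×22.9 = 394,580,000 + 1,062,600,000 + 748,830,000 = 2,206,010,000
volume = 36,200,000 + 34,500,000 + 32,700,000 = 103,400,000 m³
S = 2,206,010,000 / 103,400,000 = 21.3347 PSU

21.33 PSU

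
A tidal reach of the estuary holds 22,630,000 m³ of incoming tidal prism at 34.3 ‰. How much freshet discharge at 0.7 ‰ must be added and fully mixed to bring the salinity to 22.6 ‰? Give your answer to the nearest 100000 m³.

12100000 m³

Salt balance: 22,630,000×34.3 + V×0.7 = (22,630,000+V)×22.6
776,209,000 + 0.7V = 511,438,000 + 22.6V
264,771,000 = 21.9V
V = 12,090,000 m³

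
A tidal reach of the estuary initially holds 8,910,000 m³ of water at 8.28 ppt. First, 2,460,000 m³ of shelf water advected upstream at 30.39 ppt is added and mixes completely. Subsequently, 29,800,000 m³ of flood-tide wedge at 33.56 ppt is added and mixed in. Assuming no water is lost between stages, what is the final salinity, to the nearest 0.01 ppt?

27.90 ppt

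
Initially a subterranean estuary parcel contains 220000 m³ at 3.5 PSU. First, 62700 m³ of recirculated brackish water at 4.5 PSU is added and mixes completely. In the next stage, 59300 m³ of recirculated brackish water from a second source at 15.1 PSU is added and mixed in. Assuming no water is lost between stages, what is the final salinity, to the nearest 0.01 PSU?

5.69 PSU

Salt balance:
Initial salt = 220,000×3.5 = 770,000
After stage 1: salt = 770,000 + 62,700×4.5 = 1,052,150; volume = 282,700 m³; S = 3.722 PSU
After stage 2: salt = 1,052,150 + 59,300×15.1 = 1,947,580; volume = 342,000 m³
S = 1,947,580 / 342,000 = 5.6947 PSU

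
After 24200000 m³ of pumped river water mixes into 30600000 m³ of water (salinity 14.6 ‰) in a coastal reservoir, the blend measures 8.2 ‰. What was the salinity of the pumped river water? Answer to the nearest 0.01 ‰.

Salt balance: 30,600,000×14.6 + 24,200,000×S = 54,800,000×8.2
446,760,000 + 24,200,000·S = 449,360,000
S = (449,360,000 − 446,760,000) / 24,200,000 = 0.1074 ‰

0.11 ‰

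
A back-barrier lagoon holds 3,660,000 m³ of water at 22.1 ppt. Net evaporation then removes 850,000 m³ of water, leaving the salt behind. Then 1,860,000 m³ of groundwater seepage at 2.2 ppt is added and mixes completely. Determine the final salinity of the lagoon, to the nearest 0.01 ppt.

18.20 ppt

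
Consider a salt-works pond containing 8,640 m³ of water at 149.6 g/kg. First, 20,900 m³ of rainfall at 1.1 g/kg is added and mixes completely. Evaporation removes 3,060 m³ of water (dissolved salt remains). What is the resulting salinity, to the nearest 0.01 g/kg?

49.68 g/kg

After mixing: salt = 8,640×149.6 + 20,900×1.1 = 1,315,534; volume = 29,540 m³
After evaporation: salt unchanged = 1,315,534; volume = 29,540 − 3,060 = 26,480 m³
S = 1,315,534 / 26,480 = 49.6803 g/kg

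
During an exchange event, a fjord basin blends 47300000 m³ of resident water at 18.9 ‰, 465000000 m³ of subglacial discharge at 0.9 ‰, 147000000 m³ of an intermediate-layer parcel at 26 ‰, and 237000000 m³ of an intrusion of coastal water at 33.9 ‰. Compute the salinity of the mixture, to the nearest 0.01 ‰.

Mass of salt is conserved:
salt = 47,300,000×18.9 + 465,000,000×0.9 + 147,000,000×26 + 237,000,000×33.9 = 893,970,000 + 418,500,000 + 3,822,000,000 + 8,034,300,000 = 13,168,770,000
volume = 47,300,000 + 465,000,000 + 147,000,000 + 237,000,000 = 896,300,000 m³
S = 13,168,770,000 / 896,300,000 = 14.6924 ‰

14.69 ‰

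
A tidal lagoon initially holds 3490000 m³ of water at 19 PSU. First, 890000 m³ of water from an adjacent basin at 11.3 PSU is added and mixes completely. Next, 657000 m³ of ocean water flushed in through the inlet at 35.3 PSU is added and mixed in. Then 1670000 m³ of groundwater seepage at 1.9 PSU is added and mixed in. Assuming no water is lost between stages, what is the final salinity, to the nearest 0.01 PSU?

Salt balance:
Initial salt = 3,490,000×19 = 66,310,000
After stage 1: salt = 66,310,000 + 890,000×11.3 = 76,367,000; volume = 4,380,000 m³; S = 17.435 PSU
After stage 2: salt = 76,367,000 + 657,000×35.3 = 99,559,100; volume = 5,037,000 m³; S = 19.766 PSU
After stage 3: salt = 99,559,100 + 1,670,000×1.9 = 102,732,100; volume = 6,707,000 m³
S = 102,732,100 / 6,707,000 = 15.3171 PSU

15.32 PSU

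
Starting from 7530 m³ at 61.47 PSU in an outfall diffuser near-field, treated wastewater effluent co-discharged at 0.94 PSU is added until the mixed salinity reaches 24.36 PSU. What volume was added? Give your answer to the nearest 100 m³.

11900 m³

Salt balance: 7,530×61.47 + V×0.94 = (7,530+V)×24.36
462,869.1 + 0.94V = 183,430.8 + 24.36V
279,438.3 = 23.42V
V = 11,931.61 m³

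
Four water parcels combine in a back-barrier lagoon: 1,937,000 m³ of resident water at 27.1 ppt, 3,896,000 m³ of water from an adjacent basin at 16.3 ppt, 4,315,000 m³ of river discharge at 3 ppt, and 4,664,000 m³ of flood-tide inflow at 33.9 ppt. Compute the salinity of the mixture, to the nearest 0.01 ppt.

Weighted by volume,
salt = 1,937,000×27.1 + 3,896,000×16.3 + 4,315,000×3 + 4,664,000×33.9 = 52,492,700 + 63,504,800 + 12,945,000 + 158,109,600 = 287,052,100
volume = 1,937,000 + 3,896,000 + 4,315,000 + 4,664,000 = 14,812,000 m³
S = 287,052,100 / 14,812,000 = 19.3797 ppt

19.38 ppt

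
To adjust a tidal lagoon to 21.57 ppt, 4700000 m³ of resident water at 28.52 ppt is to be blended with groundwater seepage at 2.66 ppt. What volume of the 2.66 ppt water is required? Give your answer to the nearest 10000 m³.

Salt balance: 4,700,000×28.52 + V×2.66 = (4,700,000+V)×21.57
134,044,000 + 2.66V = 101,379,000 + 21.57V
32,665,000 = 18.91V
V = 1,727,392.91 m³

1730000 m³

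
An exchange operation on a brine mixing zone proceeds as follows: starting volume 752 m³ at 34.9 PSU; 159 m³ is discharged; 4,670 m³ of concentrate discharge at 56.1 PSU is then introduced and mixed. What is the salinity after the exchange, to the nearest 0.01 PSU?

Remaining after removal: 593 m³ at 34.9 PSU (salt = 20,695.7)
After addition: salt = 20,695.7 + 4,670×56.1 = 282,682.7; volume = 5,263 m³
S = 282,682.7 / 5,263 = 53.7113 PSU

53.71 PSU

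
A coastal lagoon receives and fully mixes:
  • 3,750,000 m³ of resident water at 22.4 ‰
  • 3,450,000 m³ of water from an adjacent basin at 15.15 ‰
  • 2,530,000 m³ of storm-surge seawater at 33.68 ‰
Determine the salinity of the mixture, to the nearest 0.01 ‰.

Salt balance:
salt = 3,750,000×22.4 + 3,450,000×15.15 + 2,530,000×33.68 = 84,000,000 + 52,267,500 + 85,210,400 = 221,477,900
volume = 3,750,000 + 3,450,000 + 2,530,000 = 9,730,000 m³
S = 221,477,900 / 9,730,000 = 22.7624 ‰

22.76 ‰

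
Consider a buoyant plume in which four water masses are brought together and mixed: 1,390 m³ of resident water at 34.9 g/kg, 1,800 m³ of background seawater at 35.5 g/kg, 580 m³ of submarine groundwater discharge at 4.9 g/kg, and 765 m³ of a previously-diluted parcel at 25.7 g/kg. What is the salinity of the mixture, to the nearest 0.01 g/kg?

29.75 g/kg

Salt balance:
salt = 1,390×34.9 + 1,800×35.5 + 580×4.9 + 765×25.7 = 48,511 + 63,900 + 2,842 + 19,660.5 = 134,913.5
volume = 1,390 + 1,800 + 580 + 765 = 4,535 m³
S = 134,913.5 / 4,535 = 29.7494 g/kg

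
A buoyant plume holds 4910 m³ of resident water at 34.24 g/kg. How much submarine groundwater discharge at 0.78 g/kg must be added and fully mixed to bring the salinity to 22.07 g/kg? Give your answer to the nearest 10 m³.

2810 m³

Salt balance: 4,910×34.24 + V×0.78 = (4,910+V)×22.07
168,118.4 + 0.78V = 108,363.7 + 22.07V
59,754.7 = 21.29V
V = 2,806.7 m³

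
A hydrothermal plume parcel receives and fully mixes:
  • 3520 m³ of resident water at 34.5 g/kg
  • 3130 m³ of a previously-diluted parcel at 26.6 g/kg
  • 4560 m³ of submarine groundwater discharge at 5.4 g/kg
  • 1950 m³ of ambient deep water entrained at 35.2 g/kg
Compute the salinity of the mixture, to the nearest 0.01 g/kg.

By conservation of dissolved salt,
salt = 3,520×34.5 + 3,130×26.6 + 4,560×5.4 + 1,950×35.2 = 121,440 + 83,258 + 24,624 + 68,640 = 297,962
volume = 3,520 + 3,130 + 4,560 + 1,950 = 13,160 m³
S = 297,962 / 13,160 = 22.6415 g/kg

22.64 g/kg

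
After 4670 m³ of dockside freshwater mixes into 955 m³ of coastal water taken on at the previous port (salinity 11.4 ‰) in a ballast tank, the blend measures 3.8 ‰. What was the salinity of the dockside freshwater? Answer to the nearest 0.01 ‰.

Salt balance: 955×11.4 + 4,670×S = 5,625×3.8
10,887 + 4,670·S = 21,375
S = (21,375 − 10,887) / 4,670 = 2.2458 ‰

2.25 ‰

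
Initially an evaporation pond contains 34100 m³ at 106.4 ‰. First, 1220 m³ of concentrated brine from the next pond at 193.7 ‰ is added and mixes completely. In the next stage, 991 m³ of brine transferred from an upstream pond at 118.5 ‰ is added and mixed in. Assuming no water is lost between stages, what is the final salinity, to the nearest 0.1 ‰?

Weighted by volume,
Initial salt = 34,100×106.4 = 3,628,240
After stage 1: salt = 3,628,240 + 1,220×193.7 = 3,864,554; volume = 35,320 m³; S = 109.415 ‰
After stage 2: salt = 3,864,554 + 991×118.5 = 3,981,987.5; volume = 36,311 m³
S = 3,981,987.5 / 36,311 = 109.6634 ‰

109.7 ‰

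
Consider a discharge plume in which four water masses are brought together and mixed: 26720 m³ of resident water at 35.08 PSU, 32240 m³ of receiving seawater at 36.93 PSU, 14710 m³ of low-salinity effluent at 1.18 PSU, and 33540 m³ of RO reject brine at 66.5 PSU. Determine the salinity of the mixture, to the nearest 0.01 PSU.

Conserving salt mass:
salt = 26,720×35.08 + 32,240×36.93 + 14,710×1.18 + 33,540×66.5 = 937,337.6 + 1,190,623.2 + 17,357.8 + 2,230,410 = 4,375,728.6
volume = 26,720 + 32,240 + 14,710 + 33,540 = 107,210 m³
S = 4,375,728.6 / 107,210 = 40.8146 PSU

40.81 PSU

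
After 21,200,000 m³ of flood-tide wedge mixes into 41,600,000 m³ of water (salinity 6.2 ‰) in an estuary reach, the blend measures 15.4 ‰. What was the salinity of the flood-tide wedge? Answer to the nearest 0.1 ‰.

33.5 ‰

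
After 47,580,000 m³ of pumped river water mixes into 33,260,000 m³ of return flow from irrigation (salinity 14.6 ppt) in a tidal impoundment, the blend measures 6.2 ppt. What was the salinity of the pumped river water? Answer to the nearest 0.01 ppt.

Salt balance: 33,260,000×14.6 + 47,580,000×S = 80,840,000×6.2
485,596,000 + 47,580,000·S = 501,208,000
S = (501,208,000 − 485,596,000) / 47,580,000 = 0.3281 ppt

0.33 ppt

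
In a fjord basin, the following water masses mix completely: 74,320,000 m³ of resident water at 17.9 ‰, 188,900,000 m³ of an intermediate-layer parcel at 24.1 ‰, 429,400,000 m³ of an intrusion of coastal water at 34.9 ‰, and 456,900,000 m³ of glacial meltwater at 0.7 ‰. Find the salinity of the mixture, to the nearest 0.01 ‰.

Salt balance:
salt = 74,320,000×17.9 + 188,900,000×24.1 + 429,400,000×34.9 + 456,900,000×0.7 = 1,330,328,000 + 4,552,490,000 + 14,986,060,000 + 319,830,000 = 21,188,708,000
volume = 74,320,000 + 188,900,000 + 429,400,000 + 456,900,000 = 1,149,520,000 m³
S = 21,188,708,000 / 1,149,520,000 = 18.4327 ‰

18.43 ‰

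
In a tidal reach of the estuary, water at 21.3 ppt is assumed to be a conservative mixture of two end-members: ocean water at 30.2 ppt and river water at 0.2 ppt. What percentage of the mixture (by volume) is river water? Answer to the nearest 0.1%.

Let f be the freshwater fraction. Salt balance per unit volume:
f×0.2 + (1−f)×30.2 = 21.3
f = (30.2 − 21.3) / (30.2 − 0.2) = 8.9/30 = 0.2967

29.7%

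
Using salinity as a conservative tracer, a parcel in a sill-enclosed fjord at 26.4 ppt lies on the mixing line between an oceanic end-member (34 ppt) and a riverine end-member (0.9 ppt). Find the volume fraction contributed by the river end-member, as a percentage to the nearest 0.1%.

Let f be the freshwater fraction. Salt balance per unit volume:
f×0.9 + (1−f)×34 = 26.4
f = (34 − 26.4) / (34 − 0.9) = 7.6/33.1 = 0.2296

23.0%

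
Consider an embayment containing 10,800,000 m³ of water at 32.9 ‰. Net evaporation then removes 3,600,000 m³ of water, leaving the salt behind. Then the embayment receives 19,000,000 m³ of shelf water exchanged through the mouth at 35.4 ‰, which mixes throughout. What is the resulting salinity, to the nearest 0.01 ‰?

After evaporation: salt = 10,800,000×32.9 = 355,320,000; volume = 10,800,000 − 3,600,000 = 7,200,000 m³
After mixing: salt = 355,320,000 + 19,000,000×35.4 = 1,027,920,000; volume = 7,200,000 + 19,000,000 = 26,200,000 m³
S = 1,027,920,000 / 26,200,000 = 39.2336 ‰

39.23 ‰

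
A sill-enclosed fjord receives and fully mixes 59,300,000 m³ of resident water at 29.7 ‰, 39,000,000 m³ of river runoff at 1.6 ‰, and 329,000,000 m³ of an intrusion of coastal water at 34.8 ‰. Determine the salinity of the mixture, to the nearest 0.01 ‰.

31.06 ‰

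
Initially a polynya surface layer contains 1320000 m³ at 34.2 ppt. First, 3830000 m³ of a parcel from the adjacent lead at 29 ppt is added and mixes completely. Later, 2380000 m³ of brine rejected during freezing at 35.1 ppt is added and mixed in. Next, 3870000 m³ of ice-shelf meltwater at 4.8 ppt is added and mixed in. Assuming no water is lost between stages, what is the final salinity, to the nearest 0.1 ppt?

Total salt / total volume:
Initial salt = 1,320,000×34.2 = 45,144,000
After stage 1: salt = 45,144,000 + 3,830,000×29 = 156,214,000; volume = 5,150,000 m³; S = 30.333 ppt
After stage 2: salt = 156,214,000 + 2,380,000×35.1 = 239,752,000; volume = 7,530,000 m³; S = 31.84 ppt
After stage 3: salt = 239,752,000 + 3,870,000×4.8 = 258,328,000; volume = 11,400,000 m³
S = 258,328,000 / 11,400,000 = 22.6604 ppt

22.7 ppt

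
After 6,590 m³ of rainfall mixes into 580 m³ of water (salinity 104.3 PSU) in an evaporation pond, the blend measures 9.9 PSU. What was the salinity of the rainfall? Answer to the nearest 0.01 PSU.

Salt balance: 580×104.3 + 6,590×S = 7,170×9.9
60,494 + 6,590·S = 70,983
S = (70,983 − 60,494) / 6,590 = 1.5917 PSU

1.59 PSU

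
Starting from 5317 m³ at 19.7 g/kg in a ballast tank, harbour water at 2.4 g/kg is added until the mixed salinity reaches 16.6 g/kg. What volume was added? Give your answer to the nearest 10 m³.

Salt balance: 5,317×19.7 + V×2.4 = (5,317+V)×16.6
104,744.9 + 2.4V = 88,262.2 + 16.6V
16,482.7 = 14.2V
V = 1,160.75 m³

1160 m³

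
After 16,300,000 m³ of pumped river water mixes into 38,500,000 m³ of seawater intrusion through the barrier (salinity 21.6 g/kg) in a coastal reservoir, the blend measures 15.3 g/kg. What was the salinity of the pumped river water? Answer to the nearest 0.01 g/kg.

0.42 g/kg

Salt balance: 38,500,000×21.6 + 16,300,000×S = 54,800,000×15.3
831,600,000 + 16,300,000·S = 838,440,000
S = (838,440,000 − 831,600,000) / 16,300,000 = 0.4196 g/kg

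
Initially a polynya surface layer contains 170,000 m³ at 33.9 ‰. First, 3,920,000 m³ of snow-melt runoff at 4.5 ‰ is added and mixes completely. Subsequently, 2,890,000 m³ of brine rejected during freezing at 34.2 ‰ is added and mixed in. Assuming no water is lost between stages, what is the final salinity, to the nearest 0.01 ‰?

Conserving salt mass:
Initial salt = 170,000×33.9 = 5,763,000
After stage 1: salt = 5,763,000 + 3,920,000×4.5 = 23,403,000; volume = 4,090,000 m³; S = 5.722 ‰
After stage 2: salt = 23,403,000 + 2,890,000×34.2 = 122,241,000; volume = 6,980,000 m³
S = 122,241,000 / 6,980,000 = 17.513 ‰

17.51 ‰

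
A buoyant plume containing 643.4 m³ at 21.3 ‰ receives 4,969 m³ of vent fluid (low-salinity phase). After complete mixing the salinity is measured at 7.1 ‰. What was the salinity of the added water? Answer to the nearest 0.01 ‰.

5.26 ‰

Salt balance: 643.4×21.3 + 4,969×S = 5,612.4×7.1
13,704.42 + 4,969·S = 39,848.04
S = (39,848.04 − 13,704.42) / 4,969 = 5.2613 ‰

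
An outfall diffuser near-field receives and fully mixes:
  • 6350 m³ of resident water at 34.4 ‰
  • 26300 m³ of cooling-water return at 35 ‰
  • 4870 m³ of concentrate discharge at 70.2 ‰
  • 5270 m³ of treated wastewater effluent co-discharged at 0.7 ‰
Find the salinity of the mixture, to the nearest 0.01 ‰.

Weighted by volume,
salt = 6,350×34.4 + 26,300×35 + 4,870×70.2 + 5,270×0.7 = 218,440 + 920,500 + 341,874 + 3,689 = 1,484,503
volume = 6,350 + 26,300 + 4,870 + 5,270 = 42,790 m³
S = 1,484,503 / 42,790 = 34.6928 ‰

34.69 ‰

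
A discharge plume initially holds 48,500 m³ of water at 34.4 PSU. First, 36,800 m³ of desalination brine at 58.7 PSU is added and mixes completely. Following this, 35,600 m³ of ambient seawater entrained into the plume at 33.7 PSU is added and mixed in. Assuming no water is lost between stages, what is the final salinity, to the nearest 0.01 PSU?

41.59 PSU

Mass of salt is conserved:
Initial salt = 48,500×34.4 = 1,668,400
After stage 1: salt = 1,668,400 + 36,800×58.7 = 3,828,560; volume = 85,300 m³; S = 44.883 PSU
After stage 2: salt = 3,828,560 + 35,600×33.7 = 5,028,280; volume = 120,900 m³
S = 5,028,280 / 120,900 = 41.5904 PSU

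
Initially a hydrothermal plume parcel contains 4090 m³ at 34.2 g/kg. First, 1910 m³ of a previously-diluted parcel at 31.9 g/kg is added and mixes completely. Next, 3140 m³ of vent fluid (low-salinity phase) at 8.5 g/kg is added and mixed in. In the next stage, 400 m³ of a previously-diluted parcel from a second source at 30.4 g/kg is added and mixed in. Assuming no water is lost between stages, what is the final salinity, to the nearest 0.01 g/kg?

Mass of salt is conserved:
Initial salt = 4,090×34.2 = 139,878
After stage 1: salt = 139,878 + 1,910×31.9 = 200,807; volume = 6,000 m³; S = 33.468 g/kg
After stage 2: salt = 200,807 + 3,140×8.5 = 227,497; volume = 9,140 m³; S = 24.89 g/kg
After stage 3: salt = 227,497 + 400×30.4 = 239,657; volume = 9,540 m³
S = 239,657 / 9,540 = 25.1213 g/kg

25.12 g/kg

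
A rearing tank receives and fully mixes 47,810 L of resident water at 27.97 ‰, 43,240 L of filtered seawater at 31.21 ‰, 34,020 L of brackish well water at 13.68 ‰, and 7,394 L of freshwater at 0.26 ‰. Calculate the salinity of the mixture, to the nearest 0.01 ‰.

23.81 ‰

Total salt / total volume:
salt = 47,810×27.97 + 43,240×31.21 + 34,020×13.68 + 7,394×0.26 = 1,337,245.7 + 1,349,520.4 + 465,393.6 + 1,922.44 = 3,154,082.14
volume = 47,810 + 43,240 + 34,020 + 7,394 = 132,464 L
S = 3,154,082.14 / 132,464 = 23.8109 ‰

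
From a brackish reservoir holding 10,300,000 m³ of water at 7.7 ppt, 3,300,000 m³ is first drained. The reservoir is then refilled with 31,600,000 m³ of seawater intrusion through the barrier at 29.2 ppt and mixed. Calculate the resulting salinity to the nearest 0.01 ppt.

25.30 ppt

Remaining after removal: 7,000,000 m³ at 7.7 ppt (salt = 53,900,000)
After addition: salt = 53,900,000 + 31,600,000×29.2 = 976,620,000; volume = 38,600,000 m³
S = 976,620,000 / 38,600,000 = 25.301 ppt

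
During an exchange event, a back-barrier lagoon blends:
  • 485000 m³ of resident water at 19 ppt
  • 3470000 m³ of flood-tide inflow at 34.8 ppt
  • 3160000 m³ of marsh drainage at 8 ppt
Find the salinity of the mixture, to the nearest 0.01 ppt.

21.82 ppt

Weighted by volume,
salt = 485,000×19 + 3,470,000×34.8 + 3,160,000×8 = 9,215,000 + 120,756,000 + 25,280,000 = 155,251,000
volume = 485,000 + 3,470,000 + 3,160,000 = 7,115,000 m³
S = 155,251,000 / 7,115,000 = 21.8202 ppt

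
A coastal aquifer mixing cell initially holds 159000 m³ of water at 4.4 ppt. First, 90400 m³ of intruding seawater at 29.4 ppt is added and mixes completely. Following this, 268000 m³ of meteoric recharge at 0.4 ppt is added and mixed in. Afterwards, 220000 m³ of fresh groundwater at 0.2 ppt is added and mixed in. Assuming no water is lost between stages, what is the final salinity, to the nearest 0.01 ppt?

4.76 ppt

Conserving salt mass:
Initial salt = 159,000×4.4 = 699,600
After stage 1: salt = 699,600 + 90,400×29.4 = 3,357,360; volume = 249,400 m³; S = 13.462 ppt
After stage 2: salt = 3,357,360 + 268,000×0.4 = 3,464,560; volume = 517,400 m³; S = 6.696 ppt
After stage 3: salt = 3,464,560 + 220,000×0.2 = 3,508,560; volume = 737,400 m³
S = 3,508,560 / 737,400 = 4.758 ppt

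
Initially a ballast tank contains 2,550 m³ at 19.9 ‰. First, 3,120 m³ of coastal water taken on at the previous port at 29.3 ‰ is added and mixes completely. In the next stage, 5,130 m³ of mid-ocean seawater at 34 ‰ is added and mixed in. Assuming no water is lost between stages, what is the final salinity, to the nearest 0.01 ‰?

Conserving salt mass:
Initial salt = 2,550×19.9 = 50,745
After stage 1: salt = 50,745 + 3,120×29.3 = 142,161; volume = 5,670 m³; S = 25.072 ‰
After stage 2: salt = 142,161 + 5,130×34 = 316,581; volume = 10,800 m³
S = 316,581 / 10,800 = 29.3131 ‰

29.31 ‰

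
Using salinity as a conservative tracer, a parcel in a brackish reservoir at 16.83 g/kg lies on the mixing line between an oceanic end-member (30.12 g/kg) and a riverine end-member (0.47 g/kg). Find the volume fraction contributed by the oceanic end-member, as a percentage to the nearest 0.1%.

Let g be the oceanic fraction. Salt balance per unit volume:
g×30.12 + (1−g)×0.47 = 16.83
g = (16.83 − 0.47) / (30.12 − 0.47) = 16.36/29.65 = 0.5518

55.2%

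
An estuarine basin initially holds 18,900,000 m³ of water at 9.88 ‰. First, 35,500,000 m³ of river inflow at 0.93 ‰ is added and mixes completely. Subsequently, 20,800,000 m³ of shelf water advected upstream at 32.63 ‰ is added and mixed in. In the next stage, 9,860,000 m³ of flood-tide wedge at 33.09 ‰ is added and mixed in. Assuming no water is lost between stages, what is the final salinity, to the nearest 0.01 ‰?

14.40 ‰

Total salt / total volume:
Initial salt = 18,900,000×9.88 = 186,732,000
After stage 1: salt = 186,732,000 + 35,500,000×0.93 = 219,747,000; volume = 54,400,000 m³; S = 4.039 ‰
After stage 2: salt = 219,747,000 + 20,800,000×32.63 = 898,451,000; volume = 75,200,000 m³; S = 11.947 ‰
After stage 3: salt = 898,451,000 + 9,860,000×33.09 = 1,224,718,400; volume = 85,060,000 m³
S = 1,224,718,400 / 85,060,000 = 14.3983 ‰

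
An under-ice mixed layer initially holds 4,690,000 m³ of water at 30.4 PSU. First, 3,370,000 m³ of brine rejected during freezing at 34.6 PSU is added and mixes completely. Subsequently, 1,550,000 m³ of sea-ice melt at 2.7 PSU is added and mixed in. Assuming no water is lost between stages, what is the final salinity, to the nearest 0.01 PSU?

27.41 PSU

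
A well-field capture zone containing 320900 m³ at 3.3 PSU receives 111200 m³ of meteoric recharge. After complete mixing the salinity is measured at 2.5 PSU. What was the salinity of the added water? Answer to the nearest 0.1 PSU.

Salt balance: 320,900×3.3 + 111,200×S = 432,100×2.5
1,058,970 + 111,200·S = 1,080,250
S = (1,080,250 − 1,058,970) / 111,200 = 0.1914 PSU

0.2 PSU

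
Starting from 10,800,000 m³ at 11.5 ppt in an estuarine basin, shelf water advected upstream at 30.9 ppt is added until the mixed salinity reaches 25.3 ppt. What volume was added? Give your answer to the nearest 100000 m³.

26600000 m³

Salt balance: 10,800,000×11.5 + V×30.9 = (10,800,000+V)×25.3
124,200,000 + 30.9V = 273,240,000 + 25.3V
149,040,000 = 5.6V
V = 26,614,285.71 m³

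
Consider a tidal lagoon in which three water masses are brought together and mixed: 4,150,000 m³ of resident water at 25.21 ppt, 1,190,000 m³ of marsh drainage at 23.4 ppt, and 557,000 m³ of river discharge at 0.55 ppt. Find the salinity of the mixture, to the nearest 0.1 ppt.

22.5 ppt

By conservation of dissolved salt,
salt = 4,150,000×25.21 + 1,190,000×23.4 + 557,000×0.55 = 104,621,500 + 27,846,000 + 306,350 = 132,773,850
volume = 4,150,000 + 1,190,000 + 557,000 = 5,897,000 m³
S = 132,773,850 / 5,897,000 = 22.515 ppt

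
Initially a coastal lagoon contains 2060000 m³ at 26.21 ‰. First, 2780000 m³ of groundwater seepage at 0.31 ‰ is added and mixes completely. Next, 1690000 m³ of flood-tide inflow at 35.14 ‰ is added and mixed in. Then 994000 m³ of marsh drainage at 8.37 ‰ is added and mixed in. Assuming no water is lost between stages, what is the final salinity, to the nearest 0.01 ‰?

16.29 ‰

Total salt / total volume:
Initial salt = 2,060,000×26.21 = 53,992,600
After stage 1: salt = 53,992,600 + 2,780,000×0.31 = 54,854,400; volume = 4,840,000 m³; S = 11.334 ‰
After stage 2: salt = 54,854,400 + 1,690,000×35.14 = 114,241,000; volume = 6,530,000 m³; S = 17.495 ‰
After stage 3: salt = 114,241,000 + 994,000×8.37 = 122,560,780; volume = 7,524,000 m³
S = 122,560,780 / 7,524,000 = 16.2893 ‰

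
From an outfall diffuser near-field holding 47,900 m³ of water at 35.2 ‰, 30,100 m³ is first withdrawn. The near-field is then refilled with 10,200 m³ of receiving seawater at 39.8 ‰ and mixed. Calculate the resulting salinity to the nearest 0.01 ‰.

Remaining after removal: 17,800 m³ at 35.2 ‰ (salt = 626,560)
After addition: salt = 626,560 + 10,200×39.8 = 1,032,520; volume = 28,000 m³
S = 1,032,520 / 28,000 = 36.8757 ‰

36.88 ‰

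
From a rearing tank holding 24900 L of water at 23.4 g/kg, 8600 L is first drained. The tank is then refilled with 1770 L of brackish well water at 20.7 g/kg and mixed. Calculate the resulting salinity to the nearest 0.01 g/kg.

23.14 g/kg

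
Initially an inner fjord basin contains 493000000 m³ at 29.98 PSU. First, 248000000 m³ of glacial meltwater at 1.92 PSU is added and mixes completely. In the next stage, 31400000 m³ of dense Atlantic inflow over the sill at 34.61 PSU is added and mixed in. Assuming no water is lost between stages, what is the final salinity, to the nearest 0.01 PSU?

Mass of salt is conserved:
Initial salt = 493,000,000×29.98 = 14,780,140,000
After stage 1: salt = 14,780,140,000 + 248,000,000×1.92 = 15,256,300,000; volume = 741,000,000 m³; S = 20.589 PSU
After stage 2: salt = 15,256,300,000 + 31,400,000×34.61 = 16,343,054,000; volume = 772,400,000 m³
S = 16,343,054,000 / 772,400,000 = 21.1588 PSU

21.16 PSU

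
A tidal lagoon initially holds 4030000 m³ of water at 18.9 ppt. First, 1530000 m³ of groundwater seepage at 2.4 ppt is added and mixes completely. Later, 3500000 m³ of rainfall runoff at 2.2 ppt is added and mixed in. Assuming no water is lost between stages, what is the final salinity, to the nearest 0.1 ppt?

9.7 ppt

Salt balance:
Initial salt = 4,030,000×18.9 = 76,167,000
After stage 1: salt = 76,167,000 + 1,530,000×2.4 = 79,839,000; volume = 5,560,000 m³; S = 14.36 ppt
After stage 2: salt = 79,839,000 + 3,500,000×2.2 = 87,539,000; volume = 9,060,000 m³
S = 87,539,000 / 9,060,000 = 9.6621 ppt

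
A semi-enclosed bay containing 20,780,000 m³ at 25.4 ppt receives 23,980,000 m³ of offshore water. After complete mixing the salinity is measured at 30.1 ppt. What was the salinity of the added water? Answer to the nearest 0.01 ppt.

Salt balance: 20,780,000×25.4 + 23,980,000×S = 44,760,000×30.1
527,812,000 + 23,980,000·S = 1,347,276,000
S = (1,347,276,000 − 527,812,000) / 23,980,000 = 34.1728 ppt

34.17 ppt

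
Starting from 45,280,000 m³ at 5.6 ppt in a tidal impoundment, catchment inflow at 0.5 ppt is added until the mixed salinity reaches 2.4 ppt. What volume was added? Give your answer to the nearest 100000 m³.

76300000 m³

Salt balance: 45,280,000×5.6 + V×0.5 = (45,280,000+V)×2.4
253,568,000 + 0.5V = 108,672,000 + 2.4V
144,896,000 = 1.9V
V = 76,261,052.63 m³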